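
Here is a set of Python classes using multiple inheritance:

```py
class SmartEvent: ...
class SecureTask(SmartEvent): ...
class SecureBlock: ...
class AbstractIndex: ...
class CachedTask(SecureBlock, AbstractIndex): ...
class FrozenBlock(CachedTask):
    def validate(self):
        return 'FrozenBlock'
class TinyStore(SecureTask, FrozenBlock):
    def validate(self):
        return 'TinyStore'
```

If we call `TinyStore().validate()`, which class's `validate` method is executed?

TinyStore

L[TinyStore] = TinyStore + merge(L[SecureTask], L[FrozenBlock], [SecureTask FrozenBlock])
  take SecureTask:  [SecureTask SmartEvent object] + [FrozenBlock CachedTask SecureBlock AbstractIndex object] + [SecureTask FrozenBlock]
  take SmartEvent:  [SmartEvent object] + [FrozenBlock CachedTask SecureBlock AbstractIndex object] + [FrozenBlock]
  take FrozenBlock:  [object] + [FrozenBlock CachedTask SecureBlock AbstractIndex object] + [FrozenBlock]
  take CachedTask:  [object] + [CachedTask SecureBlock AbstractIndex object]
  take SecureBlock:  [object] + [SecureBlock AbstractIndex object]
  take AbstractIndex:  [object] + [AbstractIndex object]
  take object:  [object] + [object]
MRO: TinyStore SecureTask SmartEvent FrozenBlock CachedTask SecureBlock AbstractIndex object
validate is defined in: FrozenBlock, TinyStore. First along the MRO is TinyStore.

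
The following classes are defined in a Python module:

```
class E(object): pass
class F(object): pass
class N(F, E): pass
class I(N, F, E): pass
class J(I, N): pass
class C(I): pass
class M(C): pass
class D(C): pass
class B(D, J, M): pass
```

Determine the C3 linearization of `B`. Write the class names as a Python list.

[B, D, J, M, C, I, N, F, E, object]

L[B] = B + merge(L[D], L[J], L[M], [D J M])
  take D:  [D C I N F E object] + [J I N F E object] + [M C I N F E object] + [D J M]
  take J:  [C I N F E object] + [J I N F E object] + [M C I N F E object] + [J M]
  take M:  [C I N F E object] + [I N F E object] + [M C I N F E object] + [M]
  take C:  [C I N F E object] + [I N F E object] + [C I N F E object]
  take I:  [I N F E object] + [I N F E object] + [I N F E object]
  take N:  [N F E object] + [N F E object] + [N F E object]
  take F:  [F E object] + [F E object] + [F E object]
  take E:  [E object] + [E object] + [E object]
  take object:  [object] + [object] + [object]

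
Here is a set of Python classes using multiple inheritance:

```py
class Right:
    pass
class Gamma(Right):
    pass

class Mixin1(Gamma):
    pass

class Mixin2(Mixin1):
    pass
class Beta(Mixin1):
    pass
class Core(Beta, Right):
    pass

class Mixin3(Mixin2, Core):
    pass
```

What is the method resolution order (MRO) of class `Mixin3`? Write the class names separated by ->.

L[Mixin3] = Mixin3 + merge(L[Mixin2], L[Core], [Mixin2 Core])
  take Mixin2:  [Mixin2 Mixin1 Gamma Right object] + [Core Beta Mixin1 Gamma Right object] + [Mixin2 Core]
  take Core:  [Mixin1 Gamma Right object] + [Core Beta Mixin1 Gamma Right object] + [Core]
  take Beta:  [Mixin1 Gamma Right object] + [Beta Mixin1 Gamma Right object]
  take Mixin1:  [Mixin1 Gamma Right object] + [Mixin1 Gamma Right object]
  take Gamma:  [Gamma Right object] + [Gamma Right object]
  take Right:  [Right object] + [Right object]
  take object:  [object] + [object]

Mixin3 -> Mixin2 -> Core -> Beta -> Mixin1 -> Gamma -> Right -> object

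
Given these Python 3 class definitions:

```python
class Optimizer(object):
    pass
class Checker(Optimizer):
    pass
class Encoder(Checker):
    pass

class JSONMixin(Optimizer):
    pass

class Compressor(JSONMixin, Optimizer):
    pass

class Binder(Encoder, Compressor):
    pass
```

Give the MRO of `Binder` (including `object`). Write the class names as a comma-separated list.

Binder, Encoder, Checker, Compressor, JSONMixin, Optimizer, object

L[Binder] = Binder + merge(L[Encoder], L[Compressor], [Encoder Compressor])
  take Encoder:  [Encoder Checker Optimizer object] + [Compressor JSONMixin Optimizer object] + [Encoder Compressor]
  take Checker:  [Checker Optimizer object] + [Compressor JSONMixin Optimizer object] + [Compressor]
  take Compressor:  [Optimizer object] + [Compressor JSONMixin Optimizer object] + [Compressor]
  take JSONMixin:  [Optimizer object] + [JSONMixin Optimizer object]
  take Optimizer:  [Optimizer object] + [Optimizer object]
  take object:  [object] + [object]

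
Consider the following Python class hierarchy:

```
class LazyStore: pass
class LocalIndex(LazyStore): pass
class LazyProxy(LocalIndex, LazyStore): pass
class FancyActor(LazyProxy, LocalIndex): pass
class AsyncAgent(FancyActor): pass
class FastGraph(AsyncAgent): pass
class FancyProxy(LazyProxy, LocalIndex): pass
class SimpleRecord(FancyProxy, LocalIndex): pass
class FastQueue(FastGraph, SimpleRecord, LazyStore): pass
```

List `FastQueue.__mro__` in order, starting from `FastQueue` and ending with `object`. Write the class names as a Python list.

L[FastQueue] = FastQueue + merge(L[FastGraph], L[SimpleRecord], L[LazyStore], [FastGraph SimpleRecord LazyStore])
  take FastGraph:  [FastGraph AsyncAgent FancyActor LazyProxy LocalIndex LazyStore object] + [SimpleRecord FancyProxy LazyProxy LocalIndex LazyStore object] + [LazyStore object] + [FastGraph SimpleRecord LazyStore]
  take AsyncAgent:  [AsyncAgent FancyActor LazyProxy LocalIndex LazyStore object] + [SimpleRecord FancyProxy LazyProxy LocalIndex LazyStore object] + [LazyStore object] + [SimpleRecord LazyStore]
  take FancyActor:  [FancyActor LazyProxy LocalIndex LazyStore object] + [SimpleRecord FancyProxy LazyProxy LocalIndex LazyStore object] + [LazyStore object] + [SimpleRecord LazyStore]
  take SimpleRecord:  [LazyProxy LocalIndex LazyStore object] + [SimpleRecord FancyProxy LazyProxy LocalIndex LazyStore object] + [LazyStore object] + [SimpleRecord LazyStore]
  take FancyProxy:  [LazyProxy LocalIndex LazyStore object] + [FancyProxy LazyProxy LocalIndex LazyStore object] + [LazyStore object] + [LazyStore]
  take LazyProxy:  [LazyProxy LocalIndex LazyStore object] + [LazyProxy LocalIndex LazyStore object] + [LazyStore object] + [LazyStore]
  take LocalIndex:  [LocalIndex LazyStore object] + [LocalIndex LazyStore object] + [LazyStore object] + [LazyStore]
  take LazyStore:  [LazyStore object] + [LazyStore object] + [LazyStore object] + [LazyStore]
  take object:  [object] + [object] + [object]

[FastQueue, FastGraph, AsyncAgent, FancyActor, SimpleRecord, FancyProxy, LazyProxy, LocalIndex, LazyStore, object]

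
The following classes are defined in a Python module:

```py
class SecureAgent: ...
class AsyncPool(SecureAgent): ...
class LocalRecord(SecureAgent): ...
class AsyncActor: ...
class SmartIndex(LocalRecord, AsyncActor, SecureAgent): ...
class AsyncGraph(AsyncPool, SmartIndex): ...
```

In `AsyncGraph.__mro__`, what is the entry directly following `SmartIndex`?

L[AsyncGraph] = AsyncGraph + merge(L[AsyncPool], L[SmartIndex], [AsyncPool SmartIndex])
  take AsyncPool:  [AsyncPool SecureAgent object] + [SmartIndex LocalRecord AsyncActor SecureAgent object] + [AsyncPool SmartIndex]
  take SmartIndex:  [SecureAgent object] + [SmartIndex LocalRecord AsyncActor SecureAgent object] + [SmartIndex]
  take LocalRecord:  [SecureAgent object] + [LocalRecord AsyncActor SecureAgent object]
  take AsyncActor:  [SecureAgent object] + [AsyncActor SecureAgent object]
  take SecureAgent:  [SecureAgent object] + [SecureAgent object]
  take object:  [object] + [object]
MRO: AsyncGraph AsyncPool SmartIndex LocalRecord AsyncActor SecureAgent object
SmartIndex is at position 2; next is LocalRecord.

LocalRecord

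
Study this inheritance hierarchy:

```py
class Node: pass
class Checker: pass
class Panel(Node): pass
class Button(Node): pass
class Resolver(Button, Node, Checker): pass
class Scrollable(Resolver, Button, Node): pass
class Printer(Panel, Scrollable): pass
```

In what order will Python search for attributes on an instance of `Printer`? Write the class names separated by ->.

Printer -> Panel -> Scrollable -> Resolver -> Button -> Node -> Checker -> object

L[Printer] = Printer + merge(L[Panel], L[Scrollable], [Panel Scrollable])
  take Panel:  [Panel Node object] + [Scrollable Resolver Button Node Checker object] + [Panel Scrollable]
  take Scrollable:  [Node object] + [Scrollable Resolver Button Node Checker object] + [Scrollable]
  take Resolver:  [Node object] + [Resolver Button Node Checker object]
  take Button:  [Node object] + [Button Node Checker object]
  take Node:  [Node object] + [Node Checker object]
  take Checker:  [object] + [Checker object]
  take object:  [object] + [object]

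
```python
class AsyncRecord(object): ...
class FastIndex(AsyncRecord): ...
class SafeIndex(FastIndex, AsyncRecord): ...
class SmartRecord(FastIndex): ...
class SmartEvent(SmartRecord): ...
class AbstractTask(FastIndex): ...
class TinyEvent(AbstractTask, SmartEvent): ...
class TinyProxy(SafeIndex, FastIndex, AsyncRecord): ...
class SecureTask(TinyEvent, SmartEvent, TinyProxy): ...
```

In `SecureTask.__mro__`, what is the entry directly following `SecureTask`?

L[SecureTask] = SecureTask + merge(L[TinyEvent], L[SmartEvent], L[TinyProxy], [TinyEvent SmartEvent TinyProxy])
  take TinyEvent:  [TinyEvent AbstractTask SmartEvent SmartRecord FastIndex AsyncRecord object] + [SmartEvent SmartRecord FastIndex AsyncRecord object] + [TinyProxy SafeIndex FastIndex AsyncRecord object] + [TinyEvent SmartEvent TinyProxy]
  take AbstractTask:  [AbstractTask SmartEvent SmartRecord FastIndex AsyncRecord object] + [SmartEvent SmartRecord FastIndex AsyncRecord object] + [TinyProxy SafeIndex FastIndex AsyncRecord object] + [SmartEvent TinyProxy]
  take SmartEvent:  [SmartEvent SmartRecord FastIndex AsyncRecord object] + [SmartEvent SmartRecord FastIndex AsyncRecord object] + [TinyProxy SafeIndex FastIndex AsyncRecord object] + [SmartEvent TinyProxy]
  take SmartRecord:  [SmartRecord FastIndex AsyncRecord object] + [SmartRecord FastIndex AsyncRecord object] + [TinyProxy SafeIndex FastIndex AsyncRecord object] + [TinyProxy]
  take TinyProxy:  [FastIndex AsyncRecord object] + [FastIndex AsyncRecord object] + [TinyProxy SafeIndex FastIndex AsyncRecord object] + [TinyProxy]
  take SafeIndex:  [FastIndex AsyncRecord object] + [FastIndex AsyncRecord object] + [SafeIndex FastIndex AsyncRecord object]
  take FastIndex:  [FastIndex AsyncRecord object] + [FastIndex AsyncRecord object] + [FastIndex AsyncRecord object]
  take AsyncRecord:  [AsyncRecord object] + [AsyncRecord object] + [AsyncRecord object]
  take object:  [object] + [object] + [object]
MRO: SecureTask TinyEvent AbstractTask SmartEvent SmartRecord TinyProxy SafeIndex FastIndex AsyncRecord object
SecureTask is at position 0; next is TinyEvent.

TinyEvent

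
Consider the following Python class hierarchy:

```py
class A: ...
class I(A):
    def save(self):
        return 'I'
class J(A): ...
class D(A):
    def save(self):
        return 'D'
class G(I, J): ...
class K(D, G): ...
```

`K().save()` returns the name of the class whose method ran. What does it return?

D

L[K] = K + merge(L[D], L[G], [D G])
  take D:  [D A object] + [G I J A object] + [D G]
  take G:  [A object] + [G I J A object] + [G]
  take I:  [A object] + [I J A object]
  take J:  [A object] + [J A object]
  take A:  [A object] + [A object]
  take object:  [object] + [object]
MRO: K D G I J A object
save is defined in: D, I. First along the MRO is D.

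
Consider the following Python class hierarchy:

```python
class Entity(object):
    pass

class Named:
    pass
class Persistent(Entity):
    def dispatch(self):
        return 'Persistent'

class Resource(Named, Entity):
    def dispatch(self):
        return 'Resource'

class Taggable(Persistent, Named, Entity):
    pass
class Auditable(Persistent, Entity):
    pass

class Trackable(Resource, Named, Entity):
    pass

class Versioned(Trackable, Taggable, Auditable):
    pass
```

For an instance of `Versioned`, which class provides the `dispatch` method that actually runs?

L[Versioned] = Versioned + merge(L[Trackable], L[Taggable], L[Auditable], [Trackable Taggable Auditable])
  take Trackable:  [Trackable Resource Named Entity object] + [Taggable Persistent Named Entity object] + [Auditable Persistent Entity object] + [Trackable Taggable Auditable]
  take Resource:  [Resource Named Entity object] + [Taggable Persistent Named Entity object] + [Auditable Persistent Entity object] + [Taggable Auditable]
  take Taggable:  [Named Entity object] + [Taggable Persistent Named Entity object] + [Auditable Persistent Entity object] + [Taggable Auditable]
  take Auditable:  [Named Entity object] + [Persistent Named Entity object] + [Auditable Persistent Entity object] + [Auditable]
  take Persistent:  [Named Entity object] + [Persistent Named Entity object] + [Persistent Entity object]
  take Named:  [Named Entity object] + [Named Entity object] + [Entity object]
  take Entity:  [Entity object] + [Entity object] + [Entity object]
  take object:  [object] + [object] + [object]
MRO: Versioned Trackable Resource Taggable Auditable Persistent Named Entity object
dispatch is defined in: Persistent, Resource. First along the MRO is Resource.

Resource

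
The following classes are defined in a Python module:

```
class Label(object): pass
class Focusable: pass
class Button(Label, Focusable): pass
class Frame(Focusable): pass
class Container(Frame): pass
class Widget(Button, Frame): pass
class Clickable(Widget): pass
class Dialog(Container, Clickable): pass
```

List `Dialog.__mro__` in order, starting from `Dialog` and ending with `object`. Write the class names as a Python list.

L[Dialog] = Dialog + merge(L[Container], L[Clickable], [Container Clickable])
  take Container:  [Container Frame Focusable object] + [Clickable Widget Button Label Frame Focusable object] + [Container Clickable]
  take Clickable:  [Frame Focusable object] + [Clickable Widget Button Label Frame Focusable object] + [Clickable]
  take Widget:  [Frame Focusable object] + [Widget Button Label Frame Focusable object]
  take Button:  [Frame Focusable object] + [Button Label Frame Focusable object]
  take Label:  [Frame Focusable object] + [Label Frame Focusable object]
  take Frame:  [Frame Focusable object] + [Frame Focusable object]
  take Focusable:  [Focusable object] + [Focusable object]
  take object:  [object] + [object]

[Dialog, Container, Clickable, Widget, Button, Label, Frame, Focusable, object]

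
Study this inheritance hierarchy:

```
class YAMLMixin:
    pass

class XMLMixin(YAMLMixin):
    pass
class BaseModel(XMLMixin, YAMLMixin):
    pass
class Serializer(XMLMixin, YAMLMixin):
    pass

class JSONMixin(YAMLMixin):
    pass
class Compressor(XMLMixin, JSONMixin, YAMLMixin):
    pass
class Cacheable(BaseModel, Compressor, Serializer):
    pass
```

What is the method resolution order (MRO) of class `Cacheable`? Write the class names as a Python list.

L[Cacheable] = Cacheable + merge(L[BaseModel], L[Compressor], L[Serializer], [BaseModel Compressor Serializer])
  take BaseModel:  [BaseModel XMLMixin YAMLMixin object] + [Compressor XMLMixin JSONMixin YAMLMixin object] + [Serializer XMLMixin YAMLMixin object] + [BaseModel Compressor Serializer]
  take Compressor:  [XMLMixin YAMLMixin object] + [Compressor XMLMixin JSONMixin YAMLMixin object] + [Serializer XMLMixin YAMLMixin object] + [Compressor Serializer]
  take Serializer:  [XMLMixin YAMLMixin object] + [XMLMixin JSONMixin YAMLMixin object] + [Serializer XMLMixin YAMLMixin object] + [Serializer]
  take XMLMixin:  [XMLMixin YAMLMixin object] + [XMLMixin JSONMixin YAMLMixin object] + [XMLMixin YAMLMixin object]
  take JSONMixin:  [YAMLMixin object] + [JSONMixin YAMLMixin object] + [YAMLMixin object]
  take YAMLMixin:  [YAMLMixin object] + [YAMLMixin object] + [YAMLMixin object]
  take object:  [object] + [object] + [object]

[Cacheable, BaseModel, Compressor, Serializer, XMLMixin, JSONMixin, YAMLMixin, object]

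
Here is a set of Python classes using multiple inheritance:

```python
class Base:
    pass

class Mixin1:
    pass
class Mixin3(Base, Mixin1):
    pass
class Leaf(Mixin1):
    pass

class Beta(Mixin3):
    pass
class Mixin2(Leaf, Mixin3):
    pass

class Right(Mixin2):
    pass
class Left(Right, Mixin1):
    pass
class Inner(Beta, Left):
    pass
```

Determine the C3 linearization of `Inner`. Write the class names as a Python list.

L[Inner] = Inner + merge(L[Beta], L[Left], [Beta Left])
  take Beta:  [Beta Mixin3 Base Mixin1 object] + [Left Right Mixin2 Leaf Mixin3 Base Mixin1 object] + [Beta Left]
  take Left:  [Mixin3 Base Mixin1 object] + [Left Right Mixin2 Leaf Mixin3 Base Mixin1 object] + [Left]
  take Right:  [Mixin3 Base Mixin1 object] + [Right Mixin2 Leaf Mixin3 Base Mixin1 object]
  take Mixin2:  [Mixin3 Base Mixin1 object] + [Mixin2 Leaf Mixin3 Base Mixin1 object]
  take Leaf:  [Mixin3 Base Mixin1 object] + [Leaf Mixin3 Base Mixin1 object]
  take Mixin3:  [Mixin3 Base Mixin1 object] + [Mixin3 Base Mixin1 object]
  take Base:  [Base Mixin1 object] + [Base Mixin1 object]
  take Mixin1:  [Mixin1 object] + [Mixin1 object]
  take object:  [object] + [object]

[Inner, Beta, Left, Right, Mixin2, Leaf, Mixin3, Base, Mixin1, object]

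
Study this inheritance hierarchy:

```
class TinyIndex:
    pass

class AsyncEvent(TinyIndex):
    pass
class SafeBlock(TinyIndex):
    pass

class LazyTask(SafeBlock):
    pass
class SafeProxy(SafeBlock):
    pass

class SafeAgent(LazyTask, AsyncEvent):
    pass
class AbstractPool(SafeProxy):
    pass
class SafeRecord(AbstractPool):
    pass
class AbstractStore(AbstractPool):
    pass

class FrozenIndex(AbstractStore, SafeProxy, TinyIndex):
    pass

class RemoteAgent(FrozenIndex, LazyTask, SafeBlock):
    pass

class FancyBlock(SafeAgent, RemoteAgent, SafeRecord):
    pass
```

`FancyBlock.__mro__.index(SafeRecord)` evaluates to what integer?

L[FancyBlock] = FancyBlock + merge(L[SafeAgent], L[RemoteAgent], L[SafeRecord], [SafeAgent RemoteAgent SafeRecord])
  take SafeAgent:  [SafeAgent LazyTask SafeBlock AsyncEvent TinyIndex object] + [RemoteAgent FrozenIndex AbstractStore AbstractPool SafeProxy LazyTask SafeBlock TinyIndex object] + [SafeRecord AbstractPool SafeProxy SafeBlock TinyIndex object] + [SafeAgent RemoteAgent SafeRecord]
  take RemoteAgent:  [LazyTask SafeBlock AsyncEvent TinyIndex object] + [RemoteAgent FrozenIndex AbstractStore AbstractPool SafeProxy LazyTask SafeBlock TinyIndex object] + [SafeRecord AbstractPool SafeProxy SafeBlock TinyIndex object] + [RemoteAgent SafeRecord]
  take FrozenIndex:  [LazyTask SafeBlock AsyncEvent TinyIndex object] + [FrozenIndex AbstractStore AbstractPool SafeProxy LazyTask SafeBlock TinyIndex object] + [SafeRecord AbstractPool SafeProxy SafeBlock TinyIndex object] + [SafeRecord]
  take AbstractStore:  [LazyTask SafeBlock AsyncEvent TinyIndex object] + [AbstractStore AbstractPool SafeProxy LazyTask SafeBlock TinyIndex object] + [SafeRecord AbstractPool SafeProxy SafeBlock TinyIndex object] + [SafeRecord]
  take SafeRecord:  [LazyTask SafeBlock AsyncEvent TinyIndex object] + [AbstractPool SafeProxy LazyTask SafeBlock TinyIndex object] + [SafeRecord AbstractPool SafeProxy SafeBlock TinyIndex object] + [SafeRecord]
  take AbstractPool:  [LazyTask SafeBlock AsyncEvent TinyIndex object] + [AbstractPool SafeProxy LazyTask SafeBlock TinyIndex object] + [AbstractPool SafeProxy SafeBlock TinyIndex object]
  take SafeProxy:  [LazyTask SafeBlock AsyncEvent TinyIndex object] + [SafeProxy LazyTask SafeBlock TinyIndex object] + [SafeProxy SafeBlock TinyIndex object]
  take LazyTask:  [LazyTask SafeBlock AsyncEvent TinyIndex object] + [LazyTask SafeBlock TinyIndex object] + [SafeBlock TinyIndex object]
  take SafeBlock:  [SafeBlock AsyncEvent TinyIndex object] + [SafeBlock TinyIndex object] + [SafeBlock TinyIndex object]
  take AsyncEvent:  [AsyncEvent TinyIndex object] + [TinyIndex object] + [TinyIndex object]
  take TinyIndex:  [TinyIndex object] + [TinyIndex object] + [TinyIndex object]
  take object:  [object] + [object] + [object]
MRO: FancyBlock SafeAgent RemoteAgent FrozenIndex AbstractStore SafeRecord AbstractPool SafeProxy LazyTask SafeBlock AsyncEvent TinyIndex object
SafeRecord sits at index 5.

5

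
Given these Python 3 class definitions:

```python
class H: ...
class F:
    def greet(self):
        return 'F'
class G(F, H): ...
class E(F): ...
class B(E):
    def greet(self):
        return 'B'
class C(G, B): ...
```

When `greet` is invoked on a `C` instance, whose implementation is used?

B

L[C] = C + merge(L[G], L[B], [G B])
  take G:  [G F H object] + [B E F object] + [G B]
  take B:  [F H object] + [B E F object] + [B]
  take E:  [F H object] + [E F object]
  take F:  [F H object] + [F object]
  take H:  [H object] + [object]
  take object:  [object] + [object]
MRO: C G B E F H object
greet is defined in: B, F. First along the MRO is B.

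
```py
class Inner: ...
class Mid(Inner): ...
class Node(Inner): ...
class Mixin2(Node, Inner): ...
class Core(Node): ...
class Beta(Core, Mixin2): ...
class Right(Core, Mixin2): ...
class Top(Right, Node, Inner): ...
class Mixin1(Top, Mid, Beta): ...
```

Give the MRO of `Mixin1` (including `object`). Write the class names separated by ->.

L[Mixin1] = Mixin1 + merge(L[Top], L[Mid], L[Beta], [Top Mid Beta])
  take Top:  [Top Right Core Mixin2 Node Inner object] + [Mid Inner object] + [Beta Core Mixin2 Node Inner object] + [Top Mid Beta]
  take Right:  [Right Core Mixin2 Node Inner object] + [Mid Inner object] + [Beta Core Mixin2 Node Inner object] + [Mid Beta]
  take Mid:  [Core Mixin2 Node Inner object] + [Mid Inner object] + [Beta Core Mixin2 Node Inner object] + [Mid Beta]
  take Beta:  [Core Mixin2 Node Inner object] + [Inner object] + [Beta Core Mixin2 Node Inner object] + [Beta]
  take Core:  [Core Mixin2 Node Inner object] + [Inner object] + [Core Mixin2 Node Inner object]
  take Mixin2:  [Mixin2 Node Inner object] + [Inner object] + [Mixin2 Node Inner object]
  take Node:  [Node Inner object] + [Inner object] + [Node Inner object]
  take Inner:  [Inner object] + [Inner object] + [Inner object]
  take object:  [object] + [object] + [object]

Mixin1 -> Top -> Right -> Mid -> Beta -> Core -> Mixin2 -> Node -> Inner -> object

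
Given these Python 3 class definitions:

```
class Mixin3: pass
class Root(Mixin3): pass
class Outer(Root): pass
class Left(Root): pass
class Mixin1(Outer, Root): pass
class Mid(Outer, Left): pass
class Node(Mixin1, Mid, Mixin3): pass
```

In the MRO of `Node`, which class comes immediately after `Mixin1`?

L[Node] = Node + merge(L[Mixin1], L[Mid], L[Mixin3], [Mixin1 Mid Mixin3])
  take Mixin1:  [Mixin1 Outer Root Mixin3 object] + [Mid Outer Left Root Mixin3 object] + [Mixin3 object] + [Mixin1 Mid Mixin3]
  take Mid:  [Outer Root Mixin3 object] + [Mid Outer Left Root Mixin3 object] + [Mixin3 object] + [Mid Mixin3]
  take Outer:  [Outer Root Mixin3 object] + [Outer Left Root Mixin3 object] + [Mixin3 object] + [Mixin3]
  take Left:  [Root Mixin3 object] + [Left Root Mixin3 object] + [Mixin3 object] + [Mixin3]
  take Root:  [Root Mixin3 object] + [Root Mixin3 object] + [Mixin3 object] + [Mixin3]
  take Mixin3:  [Mixin3 object] + [Mixin3 object] + [Mixin3 object] + [Mixin3]
  take object:  [object] + [object] + [object]
MRO: Node Mixin1 Mid Outer Left Root Mixin3 object
Mixin1 is at position 1; next is Mid.

Mid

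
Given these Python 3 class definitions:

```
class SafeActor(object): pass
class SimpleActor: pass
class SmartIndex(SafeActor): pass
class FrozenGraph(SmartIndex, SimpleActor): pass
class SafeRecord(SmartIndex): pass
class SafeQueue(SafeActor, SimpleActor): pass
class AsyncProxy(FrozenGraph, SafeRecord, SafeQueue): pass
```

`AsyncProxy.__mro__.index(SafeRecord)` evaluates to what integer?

L[AsyncProxy] = AsyncProxy + merge(L[FrozenGraph], L[SafeRecord], L[SafeQueue], [FrozenGraph SafeRecord SafeQueue])
  take FrozenGraph:  [FrozenGraph SmartIndex SafeActor SimpleActor object] + [SafeRecord SmartIndex SafeActor object] + [SafeQueue SafeActor SimpleActor object] + [FrozenGraph SafeRecord SafeQueue]
  take SafeRecord:  [SmartIndex SafeActor SimpleActor object] + [SafeRecord SmartIndex SafeActor object] + [SafeQueue SafeActor SimpleActor object] + [SafeRecord SafeQueue]
  take SmartIndex:  [SmartIndex SafeActor SimpleActor object] + [SmartIndex SafeActor object] + [SafeQueue SafeActor SimpleActor object] + [SafeQueue]
  take SafeQueue:  [SafeActor SimpleActor object] + [SafeActor object] + [SafeQueue SafeActor SimpleActor object] + [SafeQueue]
  take SafeActor:  [SafeActor SimpleActor object] + [SafeActor object] + [SafeActor SimpleActor object]
  take SimpleActor:  [SimpleActor object] + [object] + [SimpleActor object]
  take object:  [object] + [object] + [object]
MRO: AsyncProxy FrozenGraph SafeRecord SmartIndex SafeQueue SafeActor SimpleActor object
SafeRecord sits at index 2.

2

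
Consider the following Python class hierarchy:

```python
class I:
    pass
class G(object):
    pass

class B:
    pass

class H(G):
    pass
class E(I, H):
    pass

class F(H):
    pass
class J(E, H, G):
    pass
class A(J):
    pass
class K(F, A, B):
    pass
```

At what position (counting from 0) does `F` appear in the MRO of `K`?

1

L[K] = K + merge(L[F], L[A], L[B], [F A B])
  take F:  [F H G object] + [A J E I H G object] + [B object] + [F A B]
  take A:  [H G object] + [A J E I H G object] + [B object] + [A B]
  take J:  [H G object] + [J E I H G object] + [B object] + [B]
  take E:  [H G object] + [E I H G object] + [B object] + [B]
  take I:  [H G object] + [I H G object] + [B object] + [B]
  take H:  [H G object] + [H G object] + [B object] + [B]
  take G:  [G object] + [G object] + [B object] + [B]
  take B:  [object] + [object] + [B object] + [B]
  take object:  [object] + [object] + [object]
MRO: K F A J E I H G B object
F sits at index 1.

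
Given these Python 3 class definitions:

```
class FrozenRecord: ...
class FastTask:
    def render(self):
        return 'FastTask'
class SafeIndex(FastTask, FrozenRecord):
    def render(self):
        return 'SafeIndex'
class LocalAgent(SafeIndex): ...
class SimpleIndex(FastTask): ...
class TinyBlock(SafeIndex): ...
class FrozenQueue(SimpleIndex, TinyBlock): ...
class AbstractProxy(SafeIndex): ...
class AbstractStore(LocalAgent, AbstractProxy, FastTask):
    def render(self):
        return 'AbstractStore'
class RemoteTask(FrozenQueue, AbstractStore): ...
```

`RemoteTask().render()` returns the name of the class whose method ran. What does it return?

AbstractStore

L[RemoteTask] = RemoteTask + merge(L[FrozenQueue], L[AbstractStore], [FrozenQueue AbstractStore])
  take FrozenQueue:  [FrozenQueue SimpleIndex TinyBlock SafeIndex FastTask FrozenRecord object] + [AbstractStore LocalAgent AbstractProxy SafeIndex FastTask FrozenRecord object] + [FrozenQueue AbstractStore]
  take SimpleIndex:  [SimpleIndex TinyBlock SafeIndex FastTask FrozenRecord object] + [AbstractStore LocalAgent AbstractProxy SafeIndex FastTask FrozenRecord object] + [AbstractStore]
  take TinyBlock:  [TinyBlock SafeIndex FastTask FrozenRecord object] + [AbstractStore LocalAgent AbstractProxy SafeIndex FastTask FrozenRecord object] + [AbstractStore]
  take AbstractStore:  [SafeIndex FastTask FrozenRecord object] + [AbstractStore LocalAgent AbstractProxy SafeIndex FastTask FrozenRecord object] + [AbstractStore]
  take LocalAgent:  [SafeIndex FastTask FrozenRecord object] + [LocalAgent AbstractProxy SafeIndex FastTask FrozenRecord object]
  take AbstractProxy:  [SafeIndex FastTask FrozenRecord object] + [AbstractProxy SafeIndex FastTask FrozenRecord object]
  take SafeIndex:  [SafeIndex FastTask FrozenRecord object] + [SafeIndex FastTask FrozenRecord object]
  take FastTask:  [FastTask FrozenRecord object] + [FastTask FrozenRecord object]
  take FrozenRecord:  [FrozenRecord object] + [FrozenRecord object]
  take object:  [object] + [object]
MRO: RemoteTask FrozenQueue SimpleIndex TinyBlock AbstractStore LocalAgent AbstractProxy SafeIndex FastTask FrozenRecord object
render is defined in: AbstractStore, FastTask, SafeIndex. First along the MRO is AbstractStore.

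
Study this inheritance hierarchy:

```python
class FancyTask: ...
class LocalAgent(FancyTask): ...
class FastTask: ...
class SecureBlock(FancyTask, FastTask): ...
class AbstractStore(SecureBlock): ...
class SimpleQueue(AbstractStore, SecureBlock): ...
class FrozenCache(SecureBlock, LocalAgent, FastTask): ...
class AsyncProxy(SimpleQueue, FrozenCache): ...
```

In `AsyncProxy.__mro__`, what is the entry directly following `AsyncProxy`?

L[AsyncProxy] = AsyncProxy + merge(L[SimpleQueue], L[FrozenCache], [SimpleQueue FrozenCache])
  take SimpleQueue:  [SimpleQueue AbstractStore SecureBlock FancyTask FastTask object] + [FrozenCache SecureBlock LocalAgent FancyTask FastTask object] + [SimpleQueue FrozenCache]
  take AbstractStore:  [AbstractStore SecureBlock FancyTask FastTask object] + [FrozenCache SecureBlock LocalAgent FancyTask FastTask object] + [FrozenCache]
  take FrozenCache:  [SecureBlock FancyTask FastTask object] + [FrozenCache SecureBlock LocalAgent FancyTask FastTask object] + [FrozenCache]
  take SecureBlock:  [SecureBlock FancyTask FastTask object] + [SecureBlock LocalAgent FancyTask FastTask object]
  take LocalAgent:  [FancyTask FastTask object] + [LocalAgent FancyTask FastTask object]
  take FancyTask:  [FancyTask FastTask object] + [FancyTask FastTask object]
  take FastTask:  [FastTask object] + [FastTask object]
  take object:  [object] + [object]
MRO: AsyncProxy SimpleQueue AbstractStore FrozenCache SecureBlock LocalAgent FancyTask FastTask object
AsyncProxy is at position 0; next is SimpleQueue.

SimpleQueue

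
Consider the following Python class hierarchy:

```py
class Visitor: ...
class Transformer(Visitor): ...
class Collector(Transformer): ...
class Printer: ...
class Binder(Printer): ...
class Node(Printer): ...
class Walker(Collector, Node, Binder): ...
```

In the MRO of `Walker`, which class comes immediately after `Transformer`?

Visitor

L[Walker] = Walker + merge(L[Collector], L[Node], L[Binder], [Collector Node Binder])
  take Collector:  [Collector Transformer Visitor object] + [Node Printer object] + [Binder Printer object] + [Collector Node Binder]
  take Transformer:  [Transformer Visitor object] + [Node Printer object] + [Binder Printer object] + [Node Binder]
  take Visitor:  [Visitor object] + [Node Printer object] + [Binder Printer object] + [Node Binder]
  take Node:  [object] + [Node Printer object] + [Binder Printer object] + [Node Binder]
  take Binder:  [object] + [Printer object] + [Binder Printer object] + [Binder]
  take Printer:  [object] + [Printer object] + [Printer object]
  take object:  [object] + [object] + [object]
MRO: Walker Collector Transformer Visitor Node Binder Printer object
Transformer is at position 2; next is Visitor.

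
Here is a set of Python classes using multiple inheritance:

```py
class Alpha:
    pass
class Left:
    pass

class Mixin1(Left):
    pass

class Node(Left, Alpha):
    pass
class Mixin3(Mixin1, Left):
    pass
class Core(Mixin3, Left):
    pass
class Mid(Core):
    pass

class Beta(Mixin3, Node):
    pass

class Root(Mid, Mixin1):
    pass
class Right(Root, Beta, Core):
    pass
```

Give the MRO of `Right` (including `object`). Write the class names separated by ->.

Right -> Root -> Mid -> Beta -> Core -> Mixin3 -> Mixin1 -> Node -> Left -> Alpha -> object

L[Right] = Right + merge(L[Root], L[Beta], L[Core], [Root Beta Core])
  take Root:  [Root Mid Core Mixin3 Mixin1 Left object] + [Beta Mixin3 Mixin1 Node Left Alpha object] + [Core Mixin3 Mixin1 Left object] + [Root Beta Core]
  take Mid:  [Mid Core Mixin3 Mixin1 Left object] + [Beta Mixin3 Mixin1 Node Left Alpha object] + [Core Mixin3 Mixin1 Left object] + [Beta Core]
  take Beta:  [Core Mixin3 Mixin1 Left object] + [Beta Mixin3 Mixin1 Node Left Alpha object] + [Core Mixin3 Mixin1 Left object] + [Beta Core]
  take Core:  [Core Mixin3 Mixin1 Left object] + [Mixin3 Mixin1 Node Left Alpha object] + [Core Mixin3 Mixin1 Left object] + [Core]
  take Mixin3:  [Mixin3 Mixin1 Left object] + [Mixin3 Mixin1 Node Left Alpha object] + [Mixin3 Mixin1 Left object]
  take Mixin1:  [Mixin1 Left object] + [Mixin1 Node Left Alpha object] + [Mixin1 Left object]
  take Node:  [Left object] + [Node Left Alpha object] + [Left object]
  take Left:  [Left object] + [Left Alpha object] + [Left object]
  take Alpha:  [object] + [Alpha object] + [object]
  take object:  [object] + [object] + [object]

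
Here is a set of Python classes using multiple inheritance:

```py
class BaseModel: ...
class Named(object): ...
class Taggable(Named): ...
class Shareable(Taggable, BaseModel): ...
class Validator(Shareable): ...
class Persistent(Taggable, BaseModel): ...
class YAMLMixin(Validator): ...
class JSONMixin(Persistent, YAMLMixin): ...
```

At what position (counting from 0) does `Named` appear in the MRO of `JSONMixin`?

L[JSONMixin] = JSONMixin + merge(L[Persistent], L[YAMLMixin], [Persistent YAMLMixin])
  take Persistent:  [Persistent Taggable Named BaseModel object] + [YAMLMixin Validator Shareable Taggable Named BaseModel object] + [Persistent YAMLMixin]
  take YAMLMixin:  [Taggable Named BaseModel object] + [YAMLMixin Validator Shareable Taggable Named BaseModel object] + [YAMLMixin]
  take Validator:  [Taggable Named BaseModel object] + [Validator Shareable Taggable Named BaseModel object]
  take Shareable:  [Taggable Named BaseModel object] + [Shareable Taggable Named BaseModel object]
  take Taggable:  [Taggable Named BaseModel object] + [Taggable Named BaseModel object]
  take Named:  [Named BaseModel object] + [Named BaseModel object]
  take BaseModel:  [BaseModel object] + [BaseModel object]
  take object:  [object] + [object]
MRO: JSONMixin Persistent YAMLMixin Validator Shareable Taggable Named BaseModel object
Named sits at index 6.

6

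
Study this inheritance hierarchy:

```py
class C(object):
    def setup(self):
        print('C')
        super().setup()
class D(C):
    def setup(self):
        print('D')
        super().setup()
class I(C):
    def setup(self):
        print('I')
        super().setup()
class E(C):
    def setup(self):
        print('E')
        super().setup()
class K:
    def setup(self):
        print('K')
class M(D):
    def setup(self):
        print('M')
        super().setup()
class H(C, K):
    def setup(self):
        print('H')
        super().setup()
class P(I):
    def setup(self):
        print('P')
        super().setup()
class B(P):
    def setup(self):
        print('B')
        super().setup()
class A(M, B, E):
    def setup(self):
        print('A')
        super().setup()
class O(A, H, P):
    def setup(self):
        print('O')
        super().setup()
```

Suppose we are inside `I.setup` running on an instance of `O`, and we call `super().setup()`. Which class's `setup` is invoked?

E

L[O] = O + merge(L[A], L[H], L[P], [A H P])
  take A:  [A M D B P I E C object] + [H C K object] + [P I C object] + [A H P]
  take M:  [M D B P I E C object] + [H C K object] + [P I C object] + [H P]
  take D:  [D B P I E C object] + [H C K object] + [P I C object] + [H P]
  take B:  [B P I E C object] + [H C K object] + [P I C object] + [H P]
  take H:  [P I E C object] + [H C K object] + [P I C object] + [H P]
  take P:  [P I E C object] + [C K object] + [P I C object] + [P]
  take I:  [I E C object] + [C K object] + [I C object]
  take E:  [E C object] + [C K object] + [C object]
  take C:  [C object] + [C K object] + [C object]
  take K:  [object] + [K object] + [object]
  take object:  [object] + [object] + [object]
MRO: O A M D B H P I E C K object
super() in I.setup on a O instance goes to the class after I in O's MRO: E.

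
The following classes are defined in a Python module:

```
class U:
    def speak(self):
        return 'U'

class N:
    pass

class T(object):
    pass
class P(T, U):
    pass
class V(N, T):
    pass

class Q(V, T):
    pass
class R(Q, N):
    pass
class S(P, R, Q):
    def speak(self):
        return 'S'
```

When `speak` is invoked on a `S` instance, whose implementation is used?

L[S] = S + merge(L[P], L[R], L[Q], [P R Q])
  take P:  [P T U object] + [R Q V N T object] + [Q V N T object] + [P R Q]
  take R:  [T U object] + [R Q V N T object] + [Q V N T object] + [R Q]
  take Q:  [T U object] + [Q V N T object] + [Q V N T object] + [Q]
  take V:  [T U object] + [V N T object] + [V N T object]
  take N:  [T U object] + [N T object] + [N T object]
  take T:  [T U object] + [T object] + [T object]
  take U:  [U object] + [object] + [object]
  take object:  [object] + [object] + [object]
MRO: S P R Q V N T U object
speak is defined in: S, U. First along the MRO is S.

S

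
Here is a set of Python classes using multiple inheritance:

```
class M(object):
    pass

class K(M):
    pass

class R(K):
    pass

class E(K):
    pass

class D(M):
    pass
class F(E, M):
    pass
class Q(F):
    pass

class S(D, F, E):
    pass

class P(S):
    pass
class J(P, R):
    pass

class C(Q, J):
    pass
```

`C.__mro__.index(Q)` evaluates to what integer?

1

L[C] = C + merge(L[Q], L[J], [Q J])
  take Q:  [Q F E K M object] + [J P S D F E R K M object] + [Q J]
  take J:  [F E K M object] + [J P S D F E R K M object] + [J]
  take P:  [F E K M object] + [P S D F E R K M object]
  take S:  [F E K M object] + [S D F E R K M object]
  take D:  [F E K M object] + [D F E R K M object]
  take F:  [F E K M object] + [F E R K M object]
  take E:  [E K M object] + [E R K M object]
  take R:  [K M object] + [R K M object]
  take K:  [K M object] + [K M object]
  take M:  [M object] + [M object]
  take object:  [object] + [object]
MRO: C Q J P S D F E R K M object
Q sits at index 1.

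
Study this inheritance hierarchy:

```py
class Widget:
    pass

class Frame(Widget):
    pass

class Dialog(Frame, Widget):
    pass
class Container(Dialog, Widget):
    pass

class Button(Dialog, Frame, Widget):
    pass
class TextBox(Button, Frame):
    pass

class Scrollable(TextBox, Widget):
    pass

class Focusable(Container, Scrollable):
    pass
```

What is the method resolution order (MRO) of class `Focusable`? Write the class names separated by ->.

Focusable -> Container -> Scrollable -> TextBox -> Button -> Dialog -> Frame -> Widget -> object

L[Focusable] = Focusable + merge(L[Container], L[Scrollable], [Container Scrollable])
  take Container:  [Container Dialog Frame Widget object] + [Scrollable TextBox Button Dialog Frame Widget object] + [Container Scrollable]
  take Scrollable:  [Dialog Frame Widget object] + [Scrollable TextBox Button Dialog Frame Widget object] + [Scrollable]
  take TextBox:  [Dialog Frame Widget object] + [TextBox Button Dialog Frame Widget object]
  take Button:  [Dialog Frame Widget object] + [Button Dialog Frame Widget object]
  take Dialog:  [Dialog Frame Widget object] + [Dialog Frame Widget object]
  take Frame:  [Frame Widget object] + [Frame Widget object]
  take Widget:  [Widget object] + [Widget object]
  take object:  [object] + [object]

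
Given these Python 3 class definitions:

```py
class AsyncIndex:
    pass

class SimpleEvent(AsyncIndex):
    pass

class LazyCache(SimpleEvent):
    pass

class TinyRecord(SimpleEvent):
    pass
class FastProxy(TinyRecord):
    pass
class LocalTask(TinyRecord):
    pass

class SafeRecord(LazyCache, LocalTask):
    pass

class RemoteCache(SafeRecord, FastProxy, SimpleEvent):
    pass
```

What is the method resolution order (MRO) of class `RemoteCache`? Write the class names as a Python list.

L[RemoteCache] = RemoteCache + merge(L[SafeRecord], L[FastProxy], L[SimpleEvent], [SafeRecord FastProxy SimpleEvent])
  take SafeRecord:  [SafeRecord LazyCache LocalTask TinyRecord SimpleEvent AsyncIndex object] + [FastProxy TinyRecord SimpleEvent AsyncIndex object] + [SimpleEvent AsyncIndex object] + [SafeRecord FastProxy SimpleEvent]
  take LazyCache:  [LazyCache LocalTask TinyRecord SimpleEvent AsyncIndex object] + [FastProxy TinyRecord SimpleEvent AsyncIndex object] + [SimpleEvent AsyncIndex object] + [FastProxy SimpleEvent]
  take LocalTask:  [LocalTask TinyRecord SimpleEvent AsyncIndex object] + [FastProxy TinyRecord SimpleEvent AsyncIndex object] + [SimpleEvent AsyncIndex object] + [FastProxy SimpleEvent]
  take FastProxy:  [TinyRecord SimpleEvent AsyncIndex object] + [FastProxy TinyRecord SimpleEvent AsyncIndex object] + [SimpleEvent AsyncIndex object] + [FastProxy SimpleEvent]
  take TinyRecord:  [TinyRecord SimpleEvent AsyncIndex object] + [TinyRecord SimpleEvent AsyncIndex object] + [SimpleEvent AsyncIndex object] + [SimpleEvent]
  take SimpleEvent:  [SimpleEvent AsyncIndex object] + [SimpleEvent AsyncIndex object] + [SimpleEvent AsyncIndex object] + [SimpleEvent]
  take AsyncIndex:  [AsyncIndex object] + [AsyncIndex object] + [AsyncIndex object]
  take object:  [object] + [object] + [object]

[RemoteCache, SafeRecord, LazyCache, LocalTask, FastProxy, TinyRecord, SimpleEvent, AsyncIndex, object]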